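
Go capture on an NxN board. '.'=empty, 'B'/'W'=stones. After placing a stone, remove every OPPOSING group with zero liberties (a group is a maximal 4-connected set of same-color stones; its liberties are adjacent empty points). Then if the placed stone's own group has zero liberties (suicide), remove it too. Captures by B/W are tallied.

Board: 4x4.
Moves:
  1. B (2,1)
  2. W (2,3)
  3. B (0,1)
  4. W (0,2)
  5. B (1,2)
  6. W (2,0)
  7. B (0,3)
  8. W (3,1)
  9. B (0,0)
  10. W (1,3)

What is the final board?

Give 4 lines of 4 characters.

Move 1: B@(2,1) -> caps B=0 W=0
Move 2: W@(2,3) -> caps B=0 W=0
Move 3: B@(0,1) -> caps B=0 W=0
Move 4: W@(0,2) -> caps B=0 W=0
Move 5: B@(1,2) -> caps B=0 W=0
Move 6: W@(2,0) -> caps B=0 W=0
Move 7: B@(0,3) -> caps B=1 W=0
Move 8: W@(3,1) -> caps B=1 W=0
Move 9: B@(0,0) -> caps B=1 W=0
Move 10: W@(1,3) -> caps B=1 W=0

Answer: BB.B
..BW
WB.W
.W..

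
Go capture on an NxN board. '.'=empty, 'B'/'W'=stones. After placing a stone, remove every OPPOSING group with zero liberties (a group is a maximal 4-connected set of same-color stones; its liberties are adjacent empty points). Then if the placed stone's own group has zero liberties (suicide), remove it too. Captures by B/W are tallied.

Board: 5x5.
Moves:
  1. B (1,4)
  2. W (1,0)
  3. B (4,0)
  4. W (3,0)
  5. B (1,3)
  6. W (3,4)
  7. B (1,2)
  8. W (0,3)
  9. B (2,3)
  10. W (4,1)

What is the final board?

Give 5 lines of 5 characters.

Answer: ...W.
W.BBB
...B.
W...W
.W...

Derivation:
Move 1: B@(1,4) -> caps B=0 W=0
Move 2: W@(1,0) -> caps B=0 W=0
Move 3: B@(4,0) -> caps B=0 W=0
Move 4: W@(3,0) -> caps B=0 W=0
Move 5: B@(1,3) -> caps B=0 W=0
Move 6: W@(3,4) -> caps B=0 W=0
Move 7: B@(1,2) -> caps B=0 W=0
Move 8: W@(0,3) -> caps B=0 W=0
Move 9: B@(2,3) -> caps B=0 W=0
Move 10: W@(4,1) -> caps B=0 W=1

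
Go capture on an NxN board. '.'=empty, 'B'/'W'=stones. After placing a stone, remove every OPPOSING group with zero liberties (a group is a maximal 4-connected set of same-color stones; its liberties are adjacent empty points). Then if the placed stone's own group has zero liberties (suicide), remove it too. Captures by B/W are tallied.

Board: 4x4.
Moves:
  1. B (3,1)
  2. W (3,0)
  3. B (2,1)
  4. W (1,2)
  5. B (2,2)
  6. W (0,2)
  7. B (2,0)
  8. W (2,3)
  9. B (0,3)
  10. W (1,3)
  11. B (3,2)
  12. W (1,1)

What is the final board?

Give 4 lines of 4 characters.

Answer: ..W.
.WWW
BBBW
.BB.

Derivation:
Move 1: B@(3,1) -> caps B=0 W=0
Move 2: W@(3,0) -> caps B=0 W=0
Move 3: B@(2,1) -> caps B=0 W=0
Move 4: W@(1,2) -> caps B=0 W=0
Move 5: B@(2,2) -> caps B=0 W=0
Move 6: W@(0,2) -> caps B=0 W=0
Move 7: B@(2,0) -> caps B=1 W=0
Move 8: W@(2,3) -> caps B=1 W=0
Move 9: B@(0,3) -> caps B=1 W=0
Move 10: W@(1,3) -> caps B=1 W=1
Move 11: B@(3,2) -> caps B=1 W=1
Move 12: W@(1,1) -> caps B=1 W=1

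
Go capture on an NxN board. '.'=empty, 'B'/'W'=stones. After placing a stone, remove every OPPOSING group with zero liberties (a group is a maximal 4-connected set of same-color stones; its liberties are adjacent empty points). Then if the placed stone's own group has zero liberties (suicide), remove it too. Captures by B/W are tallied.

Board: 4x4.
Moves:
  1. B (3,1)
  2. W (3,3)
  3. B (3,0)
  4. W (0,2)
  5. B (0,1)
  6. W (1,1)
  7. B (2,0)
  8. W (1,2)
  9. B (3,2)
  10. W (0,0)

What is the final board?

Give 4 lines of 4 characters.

Move 1: B@(3,1) -> caps B=0 W=0
Move 2: W@(3,3) -> caps B=0 W=0
Move 3: B@(3,0) -> caps B=0 W=0
Move 4: W@(0,2) -> caps B=0 W=0
Move 5: B@(0,1) -> caps B=0 W=0
Move 6: W@(1,1) -> caps B=0 W=0
Move 7: B@(2,0) -> caps B=0 W=0
Move 8: W@(1,2) -> caps B=0 W=0
Move 9: B@(3,2) -> caps B=0 W=0
Move 10: W@(0,0) -> caps B=0 W=1

Answer: W.W.
.WW.
B...
BBBW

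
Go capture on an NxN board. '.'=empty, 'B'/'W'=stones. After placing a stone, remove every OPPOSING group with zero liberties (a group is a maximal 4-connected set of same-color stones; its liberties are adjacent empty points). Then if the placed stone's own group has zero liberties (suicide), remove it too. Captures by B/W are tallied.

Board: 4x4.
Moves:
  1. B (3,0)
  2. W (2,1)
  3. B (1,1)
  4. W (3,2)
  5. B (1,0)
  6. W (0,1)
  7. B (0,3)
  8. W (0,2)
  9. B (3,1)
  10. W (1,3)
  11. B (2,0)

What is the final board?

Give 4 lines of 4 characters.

Answer: .WW.
BB.W
BW..
BBW.

Derivation:
Move 1: B@(3,0) -> caps B=0 W=0
Move 2: W@(2,1) -> caps B=0 W=0
Move 3: B@(1,1) -> caps B=0 W=0
Move 4: W@(3,2) -> caps B=0 W=0
Move 5: B@(1,0) -> caps B=0 W=0
Move 6: W@(0,1) -> caps B=0 W=0
Move 7: B@(0,3) -> caps B=0 W=0
Move 8: W@(0,2) -> caps B=0 W=0
Move 9: B@(3,1) -> caps B=0 W=0
Move 10: W@(1,3) -> caps B=0 W=1
Move 11: B@(2,0) -> caps B=0 W=1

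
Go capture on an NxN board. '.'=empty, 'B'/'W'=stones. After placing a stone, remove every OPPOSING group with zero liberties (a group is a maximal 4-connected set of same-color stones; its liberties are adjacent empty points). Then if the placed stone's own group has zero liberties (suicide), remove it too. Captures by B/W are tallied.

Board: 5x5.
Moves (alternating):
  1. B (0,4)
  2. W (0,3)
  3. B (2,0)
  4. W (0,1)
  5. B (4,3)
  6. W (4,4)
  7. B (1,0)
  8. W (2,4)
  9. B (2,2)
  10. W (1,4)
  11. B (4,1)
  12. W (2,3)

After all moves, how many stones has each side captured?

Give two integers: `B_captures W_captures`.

Move 1: B@(0,4) -> caps B=0 W=0
Move 2: W@(0,3) -> caps B=0 W=0
Move 3: B@(2,0) -> caps B=0 W=0
Move 4: W@(0,1) -> caps B=0 W=0
Move 5: B@(4,3) -> caps B=0 W=0
Move 6: W@(4,4) -> caps B=0 W=0
Move 7: B@(1,0) -> caps B=0 W=0
Move 8: W@(2,4) -> caps B=0 W=0
Move 9: B@(2,2) -> caps B=0 W=0
Move 10: W@(1,4) -> caps B=0 W=1
Move 11: B@(4,1) -> caps B=0 W=1
Move 12: W@(2,3) -> caps B=0 W=1

Answer: 0 1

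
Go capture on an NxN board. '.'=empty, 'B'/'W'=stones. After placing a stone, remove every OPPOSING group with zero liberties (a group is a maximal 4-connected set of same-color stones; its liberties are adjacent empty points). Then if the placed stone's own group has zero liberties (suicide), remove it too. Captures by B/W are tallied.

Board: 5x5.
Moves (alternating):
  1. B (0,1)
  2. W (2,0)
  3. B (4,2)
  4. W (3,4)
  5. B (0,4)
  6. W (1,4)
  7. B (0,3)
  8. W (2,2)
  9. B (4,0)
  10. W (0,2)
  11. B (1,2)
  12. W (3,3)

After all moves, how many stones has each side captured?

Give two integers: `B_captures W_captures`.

Answer: 1 0

Derivation:
Move 1: B@(0,1) -> caps B=0 W=0
Move 2: W@(2,0) -> caps B=0 W=0
Move 3: B@(4,2) -> caps B=0 W=0
Move 4: W@(3,4) -> caps B=0 W=0
Move 5: B@(0,4) -> caps B=0 W=0
Move 6: W@(1,4) -> caps B=0 W=0
Move 7: B@(0,3) -> caps B=0 W=0
Move 8: W@(2,2) -> caps B=0 W=0
Move 9: B@(4,0) -> caps B=0 W=0
Move 10: W@(0,2) -> caps B=0 W=0
Move 11: B@(1,2) -> caps B=1 W=0
Move 12: W@(3,3) -> caps B=1 W=0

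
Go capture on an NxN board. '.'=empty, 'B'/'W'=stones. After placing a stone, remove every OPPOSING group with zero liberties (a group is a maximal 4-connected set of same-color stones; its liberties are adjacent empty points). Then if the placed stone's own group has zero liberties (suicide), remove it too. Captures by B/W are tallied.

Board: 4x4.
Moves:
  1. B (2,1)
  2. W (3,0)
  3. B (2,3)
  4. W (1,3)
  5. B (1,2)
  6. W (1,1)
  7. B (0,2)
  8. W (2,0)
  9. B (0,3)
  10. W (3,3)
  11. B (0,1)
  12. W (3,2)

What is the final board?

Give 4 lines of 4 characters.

Move 1: B@(2,1) -> caps B=0 W=0
Move 2: W@(3,0) -> caps B=0 W=0
Move 3: B@(2,3) -> caps B=0 W=0
Move 4: W@(1,3) -> caps B=0 W=0
Move 5: B@(1,2) -> caps B=0 W=0
Move 6: W@(1,1) -> caps B=0 W=0
Move 7: B@(0,2) -> caps B=0 W=0
Move 8: W@(2,0) -> caps B=0 W=0
Move 9: B@(0,3) -> caps B=1 W=0
Move 10: W@(3,3) -> caps B=1 W=0
Move 11: B@(0,1) -> caps B=1 W=0
Move 12: W@(3,2) -> caps B=1 W=0

Answer: .BBB
.WB.
WB.B
W.WW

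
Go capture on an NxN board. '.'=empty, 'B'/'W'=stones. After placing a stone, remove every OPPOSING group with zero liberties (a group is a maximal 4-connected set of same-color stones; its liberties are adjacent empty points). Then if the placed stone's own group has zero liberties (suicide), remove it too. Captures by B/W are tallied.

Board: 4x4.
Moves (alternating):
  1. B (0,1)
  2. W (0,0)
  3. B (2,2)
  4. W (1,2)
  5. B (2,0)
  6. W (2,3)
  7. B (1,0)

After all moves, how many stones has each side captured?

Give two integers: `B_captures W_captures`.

Answer: 1 0

Derivation:
Move 1: B@(0,1) -> caps B=0 W=0
Move 2: W@(0,0) -> caps B=0 W=0
Move 3: B@(2,2) -> caps B=0 W=0
Move 4: W@(1,2) -> caps B=0 W=0
Move 5: B@(2,0) -> caps B=0 W=0
Move 6: W@(2,3) -> caps B=0 W=0
Move 7: B@(1,0) -> caps B=1 W=0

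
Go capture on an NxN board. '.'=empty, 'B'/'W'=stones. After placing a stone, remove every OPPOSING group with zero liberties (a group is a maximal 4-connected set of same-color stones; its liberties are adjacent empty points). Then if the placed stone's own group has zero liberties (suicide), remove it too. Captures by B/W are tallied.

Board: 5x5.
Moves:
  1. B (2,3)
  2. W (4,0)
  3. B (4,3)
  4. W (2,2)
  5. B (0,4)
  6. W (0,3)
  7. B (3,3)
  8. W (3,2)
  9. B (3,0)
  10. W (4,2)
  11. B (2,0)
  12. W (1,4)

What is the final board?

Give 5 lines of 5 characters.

Move 1: B@(2,3) -> caps B=0 W=0
Move 2: W@(4,0) -> caps B=0 W=0
Move 3: B@(4,3) -> caps B=0 W=0
Move 4: W@(2,2) -> caps B=0 W=0
Move 5: B@(0,4) -> caps B=0 W=0
Move 6: W@(0,3) -> caps B=0 W=0
Move 7: B@(3,3) -> caps B=0 W=0
Move 8: W@(3,2) -> caps B=0 W=0
Move 9: B@(3,0) -> caps B=0 W=0
Move 10: W@(4,2) -> caps B=0 W=0
Move 11: B@(2,0) -> caps B=0 W=0
Move 12: W@(1,4) -> caps B=0 W=1

Answer: ...W.
....W
B.WB.
B.WB.
W.WB.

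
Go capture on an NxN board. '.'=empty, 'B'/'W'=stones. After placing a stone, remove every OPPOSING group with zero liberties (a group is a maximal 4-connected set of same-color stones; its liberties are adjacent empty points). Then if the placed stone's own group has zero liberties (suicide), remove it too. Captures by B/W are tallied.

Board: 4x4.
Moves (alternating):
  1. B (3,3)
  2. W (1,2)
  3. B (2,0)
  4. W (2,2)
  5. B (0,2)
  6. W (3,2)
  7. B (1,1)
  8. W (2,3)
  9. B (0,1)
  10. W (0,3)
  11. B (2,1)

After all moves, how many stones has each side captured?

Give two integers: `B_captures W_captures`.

Answer: 0 1

Derivation:
Move 1: B@(3,3) -> caps B=0 W=0
Move 2: W@(1,2) -> caps B=0 W=0
Move 3: B@(2,0) -> caps B=0 W=0
Move 4: W@(2,2) -> caps B=0 W=0
Move 5: B@(0,2) -> caps B=0 W=0
Move 6: W@(3,2) -> caps B=0 W=0
Move 7: B@(1,1) -> caps B=0 W=0
Move 8: W@(2,3) -> caps B=0 W=1
Move 9: B@(0,1) -> caps B=0 W=1
Move 10: W@(0,3) -> caps B=0 W=1
Move 11: B@(2,1) -> caps B=0 W=1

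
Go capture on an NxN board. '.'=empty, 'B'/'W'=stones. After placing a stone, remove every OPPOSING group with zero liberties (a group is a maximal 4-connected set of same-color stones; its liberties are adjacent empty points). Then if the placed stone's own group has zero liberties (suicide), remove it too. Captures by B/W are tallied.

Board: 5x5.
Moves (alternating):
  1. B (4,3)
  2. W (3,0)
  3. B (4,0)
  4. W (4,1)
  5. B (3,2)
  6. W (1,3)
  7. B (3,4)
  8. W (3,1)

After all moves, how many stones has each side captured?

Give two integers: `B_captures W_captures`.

Answer: 0 1

Derivation:
Move 1: B@(4,3) -> caps B=0 W=0
Move 2: W@(3,0) -> caps B=0 W=0
Move 3: B@(4,0) -> caps B=0 W=0
Move 4: W@(4,1) -> caps B=0 W=1
Move 5: B@(3,2) -> caps B=0 W=1
Move 6: W@(1,3) -> caps B=0 W=1
Move 7: B@(3,4) -> caps B=0 W=1
Move 8: W@(3,1) -> caps B=0 W=1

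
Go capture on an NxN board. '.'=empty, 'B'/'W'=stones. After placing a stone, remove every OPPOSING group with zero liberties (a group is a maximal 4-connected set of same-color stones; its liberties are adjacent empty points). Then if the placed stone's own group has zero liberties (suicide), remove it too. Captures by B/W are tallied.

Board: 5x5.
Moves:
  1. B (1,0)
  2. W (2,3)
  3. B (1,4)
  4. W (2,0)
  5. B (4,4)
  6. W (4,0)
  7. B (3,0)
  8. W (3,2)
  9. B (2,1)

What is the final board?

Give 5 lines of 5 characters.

Answer: .....
B...B
.B.W.
B.W..
W...B

Derivation:
Move 1: B@(1,0) -> caps B=0 W=0
Move 2: W@(2,3) -> caps B=0 W=0
Move 3: B@(1,4) -> caps B=0 W=0
Move 4: W@(2,0) -> caps B=0 W=0
Move 5: B@(4,4) -> caps B=0 W=0
Move 6: W@(4,0) -> caps B=0 W=0
Move 7: B@(3,0) -> caps B=0 W=0
Move 8: W@(3,2) -> caps B=0 W=0
Move 9: B@(2,1) -> caps B=1 W=0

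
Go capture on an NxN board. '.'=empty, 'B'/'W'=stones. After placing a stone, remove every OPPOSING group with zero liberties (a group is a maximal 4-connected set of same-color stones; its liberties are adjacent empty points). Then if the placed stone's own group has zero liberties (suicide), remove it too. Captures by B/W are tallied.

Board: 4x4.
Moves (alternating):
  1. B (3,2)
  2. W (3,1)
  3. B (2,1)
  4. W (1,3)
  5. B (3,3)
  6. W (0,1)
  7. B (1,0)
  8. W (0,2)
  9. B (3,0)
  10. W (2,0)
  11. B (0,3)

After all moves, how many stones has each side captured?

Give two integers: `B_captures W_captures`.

Move 1: B@(3,2) -> caps B=0 W=0
Move 2: W@(3,1) -> caps B=0 W=0
Move 3: B@(2,1) -> caps B=0 W=0
Move 4: W@(1,3) -> caps B=0 W=0
Move 5: B@(3,3) -> caps B=0 W=0
Move 6: W@(0,1) -> caps B=0 W=0
Move 7: B@(1,0) -> caps B=0 W=0
Move 8: W@(0,2) -> caps B=0 W=0
Move 9: B@(3,0) -> caps B=1 W=0
Move 10: W@(2,0) -> caps B=1 W=0
Move 11: B@(0,3) -> caps B=1 W=0

Answer: 1 0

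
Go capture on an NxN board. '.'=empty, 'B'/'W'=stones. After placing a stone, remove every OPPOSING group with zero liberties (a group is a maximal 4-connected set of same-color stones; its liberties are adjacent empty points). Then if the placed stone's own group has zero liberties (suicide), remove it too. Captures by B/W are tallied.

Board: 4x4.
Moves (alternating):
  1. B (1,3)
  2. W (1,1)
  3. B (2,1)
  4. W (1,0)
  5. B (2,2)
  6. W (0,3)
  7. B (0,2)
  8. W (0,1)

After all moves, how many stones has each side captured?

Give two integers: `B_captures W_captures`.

Answer: 1 0

Derivation:
Move 1: B@(1,3) -> caps B=0 W=0
Move 2: W@(1,1) -> caps B=0 W=0
Move 3: B@(2,1) -> caps B=0 W=0
Move 4: W@(1,0) -> caps B=0 W=0
Move 5: B@(2,2) -> caps B=0 W=0
Move 6: W@(0,3) -> caps B=0 W=0
Move 7: B@(0,2) -> caps B=1 W=0
Move 8: W@(0,1) -> caps B=1 W=0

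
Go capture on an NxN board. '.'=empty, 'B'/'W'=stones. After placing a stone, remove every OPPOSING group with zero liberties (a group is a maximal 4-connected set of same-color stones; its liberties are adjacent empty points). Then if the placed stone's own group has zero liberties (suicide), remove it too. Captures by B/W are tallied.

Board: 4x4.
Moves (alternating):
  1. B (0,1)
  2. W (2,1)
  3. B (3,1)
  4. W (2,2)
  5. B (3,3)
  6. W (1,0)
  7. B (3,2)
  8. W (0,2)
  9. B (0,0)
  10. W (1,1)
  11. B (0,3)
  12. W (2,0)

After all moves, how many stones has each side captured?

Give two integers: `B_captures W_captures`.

Answer: 0 2

Derivation:
Move 1: B@(0,1) -> caps B=0 W=0
Move 2: W@(2,1) -> caps B=0 W=0
Move 3: B@(3,1) -> caps B=0 W=0
Move 4: W@(2,2) -> caps B=0 W=0
Move 5: B@(3,3) -> caps B=0 W=0
Move 6: W@(1,0) -> caps B=0 W=0
Move 7: B@(3,2) -> caps B=0 W=0
Move 8: W@(0,2) -> caps B=0 W=0
Move 9: B@(0,0) -> caps B=0 W=0
Move 10: W@(1,1) -> caps B=0 W=2
Move 11: B@(0,3) -> caps B=0 W=2
Move 12: W@(2,0) -> caps B=0 W=2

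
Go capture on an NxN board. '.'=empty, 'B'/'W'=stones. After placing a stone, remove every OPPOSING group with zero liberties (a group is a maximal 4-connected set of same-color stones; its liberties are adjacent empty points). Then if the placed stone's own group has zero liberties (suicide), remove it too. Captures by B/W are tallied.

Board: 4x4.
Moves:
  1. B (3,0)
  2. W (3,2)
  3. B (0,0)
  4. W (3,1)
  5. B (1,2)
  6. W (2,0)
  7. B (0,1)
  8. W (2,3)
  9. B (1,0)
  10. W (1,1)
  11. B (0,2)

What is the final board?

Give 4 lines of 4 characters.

Move 1: B@(3,0) -> caps B=0 W=0
Move 2: W@(3,2) -> caps B=0 W=0
Move 3: B@(0,0) -> caps B=0 W=0
Move 4: W@(3,1) -> caps B=0 W=0
Move 5: B@(1,2) -> caps B=0 W=0
Move 6: W@(2,0) -> caps B=0 W=1
Move 7: B@(0,1) -> caps B=0 W=1
Move 8: W@(2,3) -> caps B=0 W=1
Move 9: B@(1,0) -> caps B=0 W=1
Move 10: W@(1,1) -> caps B=0 W=1
Move 11: B@(0,2) -> caps B=0 W=1

Answer: BBB.
BWB.
W..W
.WW.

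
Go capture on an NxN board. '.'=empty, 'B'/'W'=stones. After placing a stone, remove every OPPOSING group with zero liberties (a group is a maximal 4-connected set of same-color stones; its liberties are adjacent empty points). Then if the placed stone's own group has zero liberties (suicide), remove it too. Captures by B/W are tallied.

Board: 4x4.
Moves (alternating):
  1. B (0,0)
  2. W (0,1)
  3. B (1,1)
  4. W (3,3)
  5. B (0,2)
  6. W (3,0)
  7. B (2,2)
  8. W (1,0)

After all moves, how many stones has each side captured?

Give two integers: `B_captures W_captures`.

Answer: 1 0

Derivation:
Move 1: B@(0,0) -> caps B=0 W=0
Move 2: W@(0,1) -> caps B=0 W=0
Move 3: B@(1,1) -> caps B=0 W=0
Move 4: W@(3,3) -> caps B=0 W=0
Move 5: B@(0,2) -> caps B=1 W=0
Move 6: W@(3,0) -> caps B=1 W=0
Move 7: B@(2,2) -> caps B=1 W=0
Move 8: W@(1,0) -> caps B=1 W=0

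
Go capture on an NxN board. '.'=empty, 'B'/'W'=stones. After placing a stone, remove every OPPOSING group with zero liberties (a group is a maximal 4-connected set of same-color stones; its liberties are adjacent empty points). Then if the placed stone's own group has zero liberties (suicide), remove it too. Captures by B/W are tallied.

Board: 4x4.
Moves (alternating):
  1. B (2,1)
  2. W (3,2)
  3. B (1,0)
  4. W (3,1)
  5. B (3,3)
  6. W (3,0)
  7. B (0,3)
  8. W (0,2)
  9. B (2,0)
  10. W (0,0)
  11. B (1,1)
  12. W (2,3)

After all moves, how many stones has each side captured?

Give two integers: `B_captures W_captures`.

Move 1: B@(2,1) -> caps B=0 W=0
Move 2: W@(3,2) -> caps B=0 W=0
Move 3: B@(1,0) -> caps B=0 W=0
Move 4: W@(3,1) -> caps B=0 W=0
Move 5: B@(3,3) -> caps B=0 W=0
Move 6: W@(3,0) -> caps B=0 W=0
Move 7: B@(0,3) -> caps B=0 W=0
Move 8: W@(0,2) -> caps B=0 W=0
Move 9: B@(2,0) -> caps B=0 W=0
Move 10: W@(0,0) -> caps B=0 W=0
Move 11: B@(1,1) -> caps B=0 W=0
Move 12: W@(2,3) -> caps B=0 W=1

Answer: 0 1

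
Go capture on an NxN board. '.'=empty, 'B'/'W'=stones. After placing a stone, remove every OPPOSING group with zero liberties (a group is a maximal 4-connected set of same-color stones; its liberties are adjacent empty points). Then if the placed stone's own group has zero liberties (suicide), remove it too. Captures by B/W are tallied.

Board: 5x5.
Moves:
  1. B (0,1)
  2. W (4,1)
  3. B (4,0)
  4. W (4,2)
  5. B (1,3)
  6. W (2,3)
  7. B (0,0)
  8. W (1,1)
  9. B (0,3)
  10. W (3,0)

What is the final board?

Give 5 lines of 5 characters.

Answer: BB.B.
.W.B.
...W.
W....
.WW..

Derivation:
Move 1: B@(0,1) -> caps B=0 W=0
Move 2: W@(4,1) -> caps B=0 W=0
Move 3: B@(4,0) -> caps B=0 W=0
Move 4: W@(4,2) -> caps B=0 W=0
Move 5: B@(1,3) -> caps B=0 W=0
Move 6: W@(2,3) -> caps B=0 W=0
Move 7: B@(0,0) -> caps B=0 W=0
Move 8: W@(1,1) -> caps B=0 W=0
Move 9: B@(0,3) -> caps B=0 W=0
Move 10: W@(3,0) -> caps B=0 W=1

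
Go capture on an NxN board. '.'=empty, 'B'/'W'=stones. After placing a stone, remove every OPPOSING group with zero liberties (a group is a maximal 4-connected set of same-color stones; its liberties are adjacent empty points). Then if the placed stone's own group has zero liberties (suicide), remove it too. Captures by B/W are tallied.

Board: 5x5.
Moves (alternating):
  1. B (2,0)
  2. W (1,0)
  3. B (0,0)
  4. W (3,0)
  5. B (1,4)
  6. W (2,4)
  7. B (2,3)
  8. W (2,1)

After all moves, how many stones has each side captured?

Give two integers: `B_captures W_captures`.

Answer: 0 1

Derivation:
Move 1: B@(2,0) -> caps B=0 W=0
Move 2: W@(1,0) -> caps B=0 W=0
Move 3: B@(0,0) -> caps B=0 W=0
Move 4: W@(3,0) -> caps B=0 W=0
Move 5: B@(1,4) -> caps B=0 W=0
Move 6: W@(2,4) -> caps B=0 W=0
Move 7: B@(2,3) -> caps B=0 W=0
Move 8: W@(2,1) -> caps B=0 W=1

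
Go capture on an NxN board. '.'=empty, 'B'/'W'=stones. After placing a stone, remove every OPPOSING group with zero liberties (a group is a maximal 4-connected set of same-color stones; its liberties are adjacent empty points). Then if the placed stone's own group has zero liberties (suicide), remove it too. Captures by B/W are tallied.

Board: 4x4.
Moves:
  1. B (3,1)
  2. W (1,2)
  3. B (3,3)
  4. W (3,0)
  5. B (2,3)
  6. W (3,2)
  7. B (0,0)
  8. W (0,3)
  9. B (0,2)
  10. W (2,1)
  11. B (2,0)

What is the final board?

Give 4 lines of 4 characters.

Move 1: B@(3,1) -> caps B=0 W=0
Move 2: W@(1,2) -> caps B=0 W=0
Move 3: B@(3,3) -> caps B=0 W=0
Move 4: W@(3,0) -> caps B=0 W=0
Move 5: B@(2,3) -> caps B=0 W=0
Move 6: W@(3,2) -> caps B=0 W=0
Move 7: B@(0,0) -> caps B=0 W=0
Move 8: W@(0,3) -> caps B=0 W=0
Move 9: B@(0,2) -> caps B=0 W=0
Move 10: W@(2,1) -> caps B=0 W=1
Move 11: B@(2,0) -> caps B=0 W=1

Answer: B.BW
..W.
BW.B
W.WB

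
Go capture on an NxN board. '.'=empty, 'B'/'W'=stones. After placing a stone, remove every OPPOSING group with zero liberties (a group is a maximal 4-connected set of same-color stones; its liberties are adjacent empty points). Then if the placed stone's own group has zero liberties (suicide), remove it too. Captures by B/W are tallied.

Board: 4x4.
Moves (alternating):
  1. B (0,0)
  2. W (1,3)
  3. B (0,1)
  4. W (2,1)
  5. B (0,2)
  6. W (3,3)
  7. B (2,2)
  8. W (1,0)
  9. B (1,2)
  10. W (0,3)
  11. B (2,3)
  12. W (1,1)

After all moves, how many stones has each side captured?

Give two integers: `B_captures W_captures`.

Move 1: B@(0,0) -> caps B=0 W=0
Move 2: W@(1,3) -> caps B=0 W=0
Move 3: B@(0,1) -> caps B=0 W=0
Move 4: W@(2,1) -> caps B=0 W=0
Move 5: B@(0,2) -> caps B=0 W=0
Move 6: W@(3,3) -> caps B=0 W=0
Move 7: B@(2,2) -> caps B=0 W=0
Move 8: W@(1,0) -> caps B=0 W=0
Move 9: B@(1,2) -> caps B=0 W=0
Move 10: W@(0,3) -> caps B=0 W=0
Move 11: B@(2,3) -> caps B=2 W=0
Move 12: W@(1,1) -> caps B=2 W=0

Answer: 2 0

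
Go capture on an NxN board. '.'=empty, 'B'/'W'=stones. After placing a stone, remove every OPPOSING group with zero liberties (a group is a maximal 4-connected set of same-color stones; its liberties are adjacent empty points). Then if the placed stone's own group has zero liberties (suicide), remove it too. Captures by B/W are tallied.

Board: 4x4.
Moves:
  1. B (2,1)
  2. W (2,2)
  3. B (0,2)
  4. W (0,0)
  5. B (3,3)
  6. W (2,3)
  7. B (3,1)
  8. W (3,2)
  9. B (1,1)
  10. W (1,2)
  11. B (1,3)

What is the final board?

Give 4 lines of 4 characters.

Move 1: B@(2,1) -> caps B=0 W=0
Move 2: W@(2,2) -> caps B=0 W=0
Move 3: B@(0,2) -> caps B=0 W=0
Move 4: W@(0,0) -> caps B=0 W=0
Move 5: B@(3,3) -> caps B=0 W=0
Move 6: W@(2,3) -> caps B=0 W=0
Move 7: B@(3,1) -> caps B=0 W=0
Move 8: W@(3,2) -> caps B=0 W=1
Move 9: B@(1,1) -> caps B=0 W=1
Move 10: W@(1,2) -> caps B=0 W=1
Move 11: B@(1,3) -> caps B=0 W=1

Answer: W.B.
.BWB
.BWW
.BW.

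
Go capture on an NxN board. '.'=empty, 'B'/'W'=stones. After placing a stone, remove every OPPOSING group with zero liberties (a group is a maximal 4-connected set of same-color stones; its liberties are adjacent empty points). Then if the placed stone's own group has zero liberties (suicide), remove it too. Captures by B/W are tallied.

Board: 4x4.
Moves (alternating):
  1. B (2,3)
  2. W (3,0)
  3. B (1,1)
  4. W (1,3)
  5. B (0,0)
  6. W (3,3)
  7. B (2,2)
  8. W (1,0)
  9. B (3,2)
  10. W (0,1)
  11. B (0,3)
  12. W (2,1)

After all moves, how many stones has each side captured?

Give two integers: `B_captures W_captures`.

Answer: 1 1

Derivation:
Move 1: B@(2,3) -> caps B=0 W=0
Move 2: W@(3,0) -> caps B=0 W=0
Move 3: B@(1,1) -> caps B=0 W=0
Move 4: W@(1,3) -> caps B=0 W=0
Move 5: B@(0,0) -> caps B=0 W=0
Move 6: W@(3,3) -> caps B=0 W=0
Move 7: B@(2,2) -> caps B=0 W=0
Move 8: W@(1,0) -> caps B=0 W=0
Move 9: B@(3,2) -> caps B=1 W=0
Move 10: W@(0,1) -> caps B=1 W=1
Move 11: B@(0,3) -> caps B=1 W=1
Move 12: W@(2,1) -> caps B=1 W=1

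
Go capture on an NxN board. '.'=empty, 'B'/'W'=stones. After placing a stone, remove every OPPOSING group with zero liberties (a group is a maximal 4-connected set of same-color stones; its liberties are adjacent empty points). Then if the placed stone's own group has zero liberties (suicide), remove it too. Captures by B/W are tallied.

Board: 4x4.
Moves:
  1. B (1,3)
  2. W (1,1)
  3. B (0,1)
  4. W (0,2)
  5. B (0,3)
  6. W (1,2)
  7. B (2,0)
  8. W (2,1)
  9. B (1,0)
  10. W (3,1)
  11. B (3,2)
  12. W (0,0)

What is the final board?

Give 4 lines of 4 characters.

Answer: W.WB
BWWB
BW..
.WB.

Derivation:
Move 1: B@(1,3) -> caps B=0 W=0
Move 2: W@(1,1) -> caps B=0 W=0
Move 3: B@(0,1) -> caps B=0 W=0
Move 4: W@(0,2) -> caps B=0 W=0
Move 5: B@(0,3) -> caps B=0 W=0
Move 6: W@(1,2) -> caps B=0 W=0
Move 7: B@(2,0) -> caps B=0 W=0
Move 8: W@(2,1) -> caps B=0 W=0
Move 9: B@(1,0) -> caps B=0 W=0
Move 10: W@(3,1) -> caps B=0 W=0
Move 11: B@(3,2) -> caps B=0 W=0
Move 12: W@(0,0) -> caps B=0 W=1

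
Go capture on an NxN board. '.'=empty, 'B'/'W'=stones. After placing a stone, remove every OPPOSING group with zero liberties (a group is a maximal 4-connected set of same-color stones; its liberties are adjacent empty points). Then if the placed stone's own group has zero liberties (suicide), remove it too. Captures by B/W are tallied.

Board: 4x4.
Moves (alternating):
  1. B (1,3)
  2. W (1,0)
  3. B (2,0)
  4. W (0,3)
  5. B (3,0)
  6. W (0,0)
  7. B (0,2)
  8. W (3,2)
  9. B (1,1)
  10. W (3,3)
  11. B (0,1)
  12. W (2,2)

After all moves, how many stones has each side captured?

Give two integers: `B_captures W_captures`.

Answer: 3 0

Derivation:
Move 1: B@(1,3) -> caps B=0 W=0
Move 2: W@(1,0) -> caps B=0 W=0
Move 3: B@(2,0) -> caps B=0 W=0
Move 4: W@(0,3) -> caps B=0 W=0
Move 5: B@(3,0) -> caps B=0 W=0
Move 6: W@(0,0) -> caps B=0 W=0
Move 7: B@(0,2) -> caps B=1 W=0
Move 8: W@(3,2) -> caps B=1 W=0
Move 9: B@(1,1) -> caps B=1 W=0
Move 10: W@(3,3) -> caps B=1 W=0
Move 11: B@(0,1) -> caps B=3 W=0
Move 12: W@(2,2) -> caps B=3 W=0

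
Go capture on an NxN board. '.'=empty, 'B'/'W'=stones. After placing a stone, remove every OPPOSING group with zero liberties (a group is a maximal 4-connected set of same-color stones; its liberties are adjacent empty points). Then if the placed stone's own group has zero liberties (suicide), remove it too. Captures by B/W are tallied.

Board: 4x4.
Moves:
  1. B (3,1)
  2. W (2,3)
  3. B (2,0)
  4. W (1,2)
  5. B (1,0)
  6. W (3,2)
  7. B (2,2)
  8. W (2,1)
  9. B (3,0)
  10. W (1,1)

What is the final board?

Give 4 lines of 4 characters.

Move 1: B@(3,1) -> caps B=0 W=0
Move 2: W@(2,3) -> caps B=0 W=0
Move 3: B@(2,0) -> caps B=0 W=0
Move 4: W@(1,2) -> caps B=0 W=0
Move 5: B@(1,0) -> caps B=0 W=0
Move 6: W@(3,2) -> caps B=0 W=0
Move 7: B@(2,2) -> caps B=0 W=0
Move 8: W@(2,1) -> caps B=0 W=1
Move 9: B@(3,0) -> caps B=0 W=1
Move 10: W@(1,1) -> caps B=0 W=1

Answer: ....
BWW.
BW.W
BBW.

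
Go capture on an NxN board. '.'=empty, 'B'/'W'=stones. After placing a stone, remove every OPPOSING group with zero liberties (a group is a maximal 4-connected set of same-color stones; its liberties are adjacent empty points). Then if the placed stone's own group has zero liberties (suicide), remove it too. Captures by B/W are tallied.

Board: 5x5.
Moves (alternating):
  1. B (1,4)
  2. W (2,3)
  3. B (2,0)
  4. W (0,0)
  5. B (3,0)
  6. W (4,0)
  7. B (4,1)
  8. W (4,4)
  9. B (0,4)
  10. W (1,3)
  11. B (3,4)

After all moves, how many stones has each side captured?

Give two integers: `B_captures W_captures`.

Move 1: B@(1,4) -> caps B=0 W=0
Move 2: W@(2,3) -> caps B=0 W=0
Move 3: B@(2,0) -> caps B=0 W=0
Move 4: W@(0,0) -> caps B=0 W=0
Move 5: B@(3,0) -> caps B=0 W=0
Move 6: W@(4,0) -> caps B=0 W=0
Move 7: B@(4,1) -> caps B=1 W=0
Move 8: W@(4,4) -> caps B=1 W=0
Move 9: B@(0,4) -> caps B=1 W=0
Move 10: W@(1,3) -> caps B=1 W=0
Move 11: B@(3,4) -> caps B=1 W=0

Answer: 1 0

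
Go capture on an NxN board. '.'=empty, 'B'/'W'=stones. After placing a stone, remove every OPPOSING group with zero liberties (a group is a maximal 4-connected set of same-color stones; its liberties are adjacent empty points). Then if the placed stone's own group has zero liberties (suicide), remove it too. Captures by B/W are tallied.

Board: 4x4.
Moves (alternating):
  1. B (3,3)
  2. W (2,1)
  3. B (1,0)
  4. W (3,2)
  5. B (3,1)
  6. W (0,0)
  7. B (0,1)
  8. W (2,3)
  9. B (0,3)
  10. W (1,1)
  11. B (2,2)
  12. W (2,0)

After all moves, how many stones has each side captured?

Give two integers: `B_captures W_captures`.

Move 1: B@(3,3) -> caps B=0 W=0
Move 2: W@(2,1) -> caps B=0 W=0
Move 3: B@(1,0) -> caps B=0 W=0
Move 4: W@(3,2) -> caps B=0 W=0
Move 5: B@(3,1) -> caps B=0 W=0
Move 6: W@(0,0) -> caps B=0 W=0
Move 7: B@(0,1) -> caps B=1 W=0
Move 8: W@(2,3) -> caps B=1 W=1
Move 9: B@(0,3) -> caps B=1 W=1
Move 10: W@(1,1) -> caps B=1 W=1
Move 11: B@(2,2) -> caps B=1 W=1
Move 12: W@(2,0) -> caps B=1 W=1

Answer: 1 1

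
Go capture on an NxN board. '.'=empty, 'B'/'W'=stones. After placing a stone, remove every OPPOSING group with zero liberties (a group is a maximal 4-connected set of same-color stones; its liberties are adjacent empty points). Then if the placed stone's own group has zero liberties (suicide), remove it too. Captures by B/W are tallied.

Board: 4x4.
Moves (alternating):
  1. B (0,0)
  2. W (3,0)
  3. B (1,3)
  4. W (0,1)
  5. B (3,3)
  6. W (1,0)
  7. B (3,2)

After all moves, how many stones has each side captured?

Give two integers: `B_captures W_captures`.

Move 1: B@(0,0) -> caps B=0 W=0
Move 2: W@(3,0) -> caps B=0 W=0
Move 3: B@(1,3) -> caps B=0 W=0
Move 4: W@(0,1) -> caps B=0 W=0
Move 5: B@(3,3) -> caps B=0 W=0
Move 6: W@(1,0) -> caps B=0 W=1
Move 7: B@(3,2) -> caps B=0 W=1

Answer: 0 1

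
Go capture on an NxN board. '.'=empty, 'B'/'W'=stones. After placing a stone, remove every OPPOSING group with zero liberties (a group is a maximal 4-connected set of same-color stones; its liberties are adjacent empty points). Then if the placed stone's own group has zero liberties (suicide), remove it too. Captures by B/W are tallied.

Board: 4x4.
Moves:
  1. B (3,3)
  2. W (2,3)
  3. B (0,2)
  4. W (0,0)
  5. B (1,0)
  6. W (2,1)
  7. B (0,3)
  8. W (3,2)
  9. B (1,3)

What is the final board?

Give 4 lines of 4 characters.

Move 1: B@(3,3) -> caps B=0 W=0
Move 2: W@(2,3) -> caps B=0 W=0
Move 3: B@(0,2) -> caps B=0 W=0
Move 4: W@(0,0) -> caps B=0 W=0
Move 5: B@(1,0) -> caps B=0 W=0
Move 6: W@(2,1) -> caps B=0 W=0
Move 7: B@(0,3) -> caps B=0 W=0
Move 8: W@(3,2) -> caps B=0 W=1
Move 9: B@(1,3) -> caps B=0 W=1

Answer: W.BB
B..B
.W.W
..W.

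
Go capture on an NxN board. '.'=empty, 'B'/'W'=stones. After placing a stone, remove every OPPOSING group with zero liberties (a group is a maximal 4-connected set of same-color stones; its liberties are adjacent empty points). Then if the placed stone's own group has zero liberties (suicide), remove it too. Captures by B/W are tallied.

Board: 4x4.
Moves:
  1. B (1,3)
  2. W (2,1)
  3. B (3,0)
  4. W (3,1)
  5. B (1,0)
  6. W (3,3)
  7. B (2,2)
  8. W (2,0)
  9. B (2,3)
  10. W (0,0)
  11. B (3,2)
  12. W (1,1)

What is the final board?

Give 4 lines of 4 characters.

Answer: W...
.W.B
WWBB
.WB.

Derivation:
Move 1: B@(1,3) -> caps B=0 W=0
Move 2: W@(2,1) -> caps B=0 W=0
Move 3: B@(3,0) -> caps B=0 W=0
Move 4: W@(3,1) -> caps B=0 W=0
Move 5: B@(1,0) -> caps B=0 W=0
Move 6: W@(3,3) -> caps B=0 W=0
Move 7: B@(2,2) -> caps B=0 W=0
Move 8: W@(2,0) -> caps B=0 W=1
Move 9: B@(2,3) -> caps B=0 W=1
Move 10: W@(0,0) -> caps B=0 W=1
Move 11: B@(3,2) -> caps B=1 W=1
Move 12: W@(1,1) -> caps B=1 W=2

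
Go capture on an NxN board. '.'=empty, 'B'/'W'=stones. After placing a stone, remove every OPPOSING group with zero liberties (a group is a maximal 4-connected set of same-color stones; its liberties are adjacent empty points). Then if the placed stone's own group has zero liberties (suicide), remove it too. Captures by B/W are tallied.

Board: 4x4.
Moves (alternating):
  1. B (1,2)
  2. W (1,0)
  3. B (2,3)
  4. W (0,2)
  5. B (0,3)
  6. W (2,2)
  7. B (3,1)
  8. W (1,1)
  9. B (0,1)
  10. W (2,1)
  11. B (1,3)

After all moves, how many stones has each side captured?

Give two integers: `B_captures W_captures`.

Answer: 1 0

Derivation:
Move 1: B@(1,2) -> caps B=0 W=0
Move 2: W@(1,0) -> caps B=0 W=0
Move 3: B@(2,3) -> caps B=0 W=0
Move 4: W@(0,2) -> caps B=0 W=0
Move 5: B@(0,3) -> caps B=0 W=0
Move 6: W@(2,2) -> caps B=0 W=0
Move 7: B@(3,1) -> caps B=0 W=0
Move 8: W@(1,1) -> caps B=0 W=0
Move 9: B@(0,1) -> caps B=1 W=0
Move 10: W@(2,1) -> caps B=1 W=0
Move 11: B@(1,3) -> caps B=1 W=0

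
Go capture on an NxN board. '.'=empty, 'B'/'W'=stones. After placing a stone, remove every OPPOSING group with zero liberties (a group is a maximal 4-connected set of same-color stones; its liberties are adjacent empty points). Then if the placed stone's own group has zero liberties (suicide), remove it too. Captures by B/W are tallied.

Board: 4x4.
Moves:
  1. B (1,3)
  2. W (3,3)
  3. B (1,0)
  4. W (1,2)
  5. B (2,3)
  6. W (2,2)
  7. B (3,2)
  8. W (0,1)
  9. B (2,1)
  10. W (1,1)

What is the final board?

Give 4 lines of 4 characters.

Move 1: B@(1,3) -> caps B=0 W=0
Move 2: W@(3,3) -> caps B=0 W=0
Move 3: B@(1,0) -> caps B=0 W=0
Move 4: W@(1,2) -> caps B=0 W=0
Move 5: B@(2,3) -> caps B=0 W=0
Move 6: W@(2,2) -> caps B=0 W=0
Move 7: B@(3,2) -> caps B=1 W=0
Move 8: W@(0,1) -> caps B=1 W=0
Move 9: B@(2,1) -> caps B=1 W=0
Move 10: W@(1,1) -> caps B=1 W=0

Answer: .W..
BWWB
.BWB
..B.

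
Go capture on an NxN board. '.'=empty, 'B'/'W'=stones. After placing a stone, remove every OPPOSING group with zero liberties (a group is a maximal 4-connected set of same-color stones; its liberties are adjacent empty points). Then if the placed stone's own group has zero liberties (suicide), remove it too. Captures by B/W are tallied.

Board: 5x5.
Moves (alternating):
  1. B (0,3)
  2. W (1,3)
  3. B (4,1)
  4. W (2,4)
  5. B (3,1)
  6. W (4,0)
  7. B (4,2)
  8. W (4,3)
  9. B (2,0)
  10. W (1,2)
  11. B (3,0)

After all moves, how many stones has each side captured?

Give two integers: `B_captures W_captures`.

Move 1: B@(0,3) -> caps B=0 W=0
Move 2: W@(1,3) -> caps B=0 W=0
Move 3: B@(4,1) -> caps B=0 W=0
Move 4: W@(2,4) -> caps B=0 W=0
Move 5: B@(3,1) -> caps B=0 W=0
Move 6: W@(4,0) -> caps B=0 W=0
Move 7: B@(4,2) -> caps B=0 W=0
Move 8: W@(4,3) -> caps B=0 W=0
Move 9: B@(2,0) -> caps B=0 W=0
Move 10: W@(1,2) -> caps B=0 W=0
Move 11: B@(3,0) -> caps B=1 W=0

Answer: 1 0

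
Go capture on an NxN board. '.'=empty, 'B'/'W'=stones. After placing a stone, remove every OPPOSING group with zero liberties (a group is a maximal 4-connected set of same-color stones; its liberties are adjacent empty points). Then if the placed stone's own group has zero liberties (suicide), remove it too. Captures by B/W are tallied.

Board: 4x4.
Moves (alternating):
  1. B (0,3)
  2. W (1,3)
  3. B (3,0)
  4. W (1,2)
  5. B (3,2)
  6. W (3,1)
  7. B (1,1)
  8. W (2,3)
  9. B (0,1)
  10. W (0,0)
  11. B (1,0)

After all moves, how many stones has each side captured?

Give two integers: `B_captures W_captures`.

Answer: 1 0

Derivation:
Move 1: B@(0,3) -> caps B=0 W=0
Move 2: W@(1,3) -> caps B=0 W=0
Move 3: B@(3,0) -> caps B=0 W=0
Move 4: W@(1,2) -> caps B=0 W=0
Move 5: B@(3,2) -> caps B=0 W=0
Move 6: W@(3,1) -> caps B=0 W=0
Move 7: B@(1,1) -> caps B=0 W=0
Move 8: W@(2,3) -> caps B=0 W=0
Move 9: B@(0,1) -> caps B=0 W=0
Move 10: W@(0,0) -> caps B=0 W=0
Move 11: B@(1,0) -> caps B=1 W=0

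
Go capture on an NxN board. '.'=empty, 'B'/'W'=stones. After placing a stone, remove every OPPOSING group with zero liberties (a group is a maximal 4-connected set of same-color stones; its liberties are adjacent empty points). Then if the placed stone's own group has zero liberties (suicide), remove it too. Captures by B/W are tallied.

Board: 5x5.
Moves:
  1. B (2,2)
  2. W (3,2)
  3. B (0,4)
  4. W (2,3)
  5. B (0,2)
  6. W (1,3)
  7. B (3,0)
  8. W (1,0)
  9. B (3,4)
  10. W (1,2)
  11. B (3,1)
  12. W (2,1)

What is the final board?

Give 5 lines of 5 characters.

Answer: ..B.B
W.WW.
.W.W.
BBW.B
.....

Derivation:
Move 1: B@(2,2) -> caps B=0 W=0
Move 2: W@(3,2) -> caps B=0 W=0
Move 3: B@(0,4) -> caps B=0 W=0
Move 4: W@(2,3) -> caps B=0 W=0
Move 5: B@(0,2) -> caps B=0 W=0
Move 6: W@(1,3) -> caps B=0 W=0
Move 7: B@(3,0) -> caps B=0 W=0
Move 8: W@(1,0) -> caps B=0 W=0
Move 9: B@(3,4) -> caps B=0 W=0
Move 10: W@(1,2) -> caps B=0 W=0
Move 11: B@(3,1) -> caps B=0 W=0
Move 12: W@(2,1) -> caps B=0 W=1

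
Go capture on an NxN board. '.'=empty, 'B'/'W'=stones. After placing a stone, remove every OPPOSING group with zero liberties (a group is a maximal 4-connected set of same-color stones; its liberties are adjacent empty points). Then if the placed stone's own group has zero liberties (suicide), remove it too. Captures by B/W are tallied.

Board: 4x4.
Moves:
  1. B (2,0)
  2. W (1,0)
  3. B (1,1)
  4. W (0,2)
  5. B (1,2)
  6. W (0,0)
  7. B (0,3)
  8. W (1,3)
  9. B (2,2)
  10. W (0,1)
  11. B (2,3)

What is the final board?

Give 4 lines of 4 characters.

Answer: WWW.
WBBW
B.BB
....

Derivation:
Move 1: B@(2,0) -> caps B=0 W=0
Move 2: W@(1,0) -> caps B=0 W=0
Move 3: B@(1,1) -> caps B=0 W=0
Move 4: W@(0,2) -> caps B=0 W=0
Move 5: B@(1,2) -> caps B=0 W=0
Move 6: W@(0,0) -> caps B=0 W=0
Move 7: B@(0,3) -> caps B=0 W=0
Move 8: W@(1,3) -> caps B=0 W=1
Move 9: B@(2,2) -> caps B=0 W=1
Move 10: W@(0,1) -> caps B=0 W=1
Move 11: B@(2,3) -> caps B=0 W=1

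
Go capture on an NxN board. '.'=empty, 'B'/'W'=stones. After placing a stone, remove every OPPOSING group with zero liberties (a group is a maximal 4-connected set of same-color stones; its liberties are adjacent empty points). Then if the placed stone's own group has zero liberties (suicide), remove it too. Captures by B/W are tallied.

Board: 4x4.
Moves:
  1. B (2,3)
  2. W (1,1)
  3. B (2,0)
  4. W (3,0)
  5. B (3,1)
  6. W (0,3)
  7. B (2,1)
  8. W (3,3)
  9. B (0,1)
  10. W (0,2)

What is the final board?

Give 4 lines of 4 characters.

Answer: .BWW
.W..
BB.B
.B.W

Derivation:
Move 1: B@(2,3) -> caps B=0 W=0
Move 2: W@(1,1) -> caps B=0 W=0
Move 3: B@(2,0) -> caps B=0 W=0
Move 4: W@(3,0) -> caps B=0 W=0
Move 5: B@(3,1) -> caps B=1 W=0
Move 6: W@(0,3) -> caps B=1 W=0
Move 7: B@(2,1) -> caps B=1 W=0
Move 8: W@(3,3) -> caps B=1 W=0
Move 9: B@(0,1) -> caps B=1 W=0
Move 10: W@(0,2) -> caps B=1 W=0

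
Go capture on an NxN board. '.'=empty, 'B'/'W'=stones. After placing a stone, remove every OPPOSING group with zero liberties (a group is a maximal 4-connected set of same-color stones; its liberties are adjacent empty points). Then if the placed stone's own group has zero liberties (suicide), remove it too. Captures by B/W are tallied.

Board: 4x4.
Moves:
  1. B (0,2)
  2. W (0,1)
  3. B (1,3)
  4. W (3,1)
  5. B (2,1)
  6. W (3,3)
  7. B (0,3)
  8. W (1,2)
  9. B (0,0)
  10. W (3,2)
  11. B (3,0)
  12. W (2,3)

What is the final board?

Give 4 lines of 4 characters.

Move 1: B@(0,2) -> caps B=0 W=0
Move 2: W@(0,1) -> caps B=0 W=0
Move 3: B@(1,3) -> caps B=0 W=0
Move 4: W@(3,1) -> caps B=0 W=0
Move 5: B@(2,1) -> caps B=0 W=0
Move 6: W@(3,3) -> caps B=0 W=0
Move 7: B@(0,3) -> caps B=0 W=0
Move 8: W@(1,2) -> caps B=0 W=0
Move 9: B@(0,0) -> caps B=0 W=0
Move 10: W@(3,2) -> caps B=0 W=0
Move 11: B@(3,0) -> caps B=0 W=0
Move 12: W@(2,3) -> caps B=0 W=3

Answer: BW..
..W.
.B.W
BWWW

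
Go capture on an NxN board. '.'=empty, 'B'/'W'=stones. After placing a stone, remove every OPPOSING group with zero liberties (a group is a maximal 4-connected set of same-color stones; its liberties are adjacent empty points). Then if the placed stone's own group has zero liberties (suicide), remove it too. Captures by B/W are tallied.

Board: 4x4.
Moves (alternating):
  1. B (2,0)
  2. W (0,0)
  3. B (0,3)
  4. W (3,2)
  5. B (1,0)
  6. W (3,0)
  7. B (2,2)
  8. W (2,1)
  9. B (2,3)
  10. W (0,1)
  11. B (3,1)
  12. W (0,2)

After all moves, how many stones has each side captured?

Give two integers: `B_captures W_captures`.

Answer: 1 0

Derivation:
Move 1: B@(2,0) -> caps B=0 W=0
Move 2: W@(0,0) -> caps B=0 W=0
Move 3: B@(0,3) -> caps B=0 W=0
Move 4: W@(3,2) -> caps B=0 W=0
Move 5: B@(1,0) -> caps B=0 W=0
Move 6: W@(3,0) -> caps B=0 W=0
Move 7: B@(2,2) -> caps B=0 W=0
Move 8: W@(2,1) -> caps B=0 W=0
Move 9: B@(2,3) -> caps B=0 W=0
Move 10: W@(0,1) -> caps B=0 W=0
Move 11: B@(3,1) -> caps B=1 W=0
Move 12: W@(0,2) -> caps B=1 W=0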